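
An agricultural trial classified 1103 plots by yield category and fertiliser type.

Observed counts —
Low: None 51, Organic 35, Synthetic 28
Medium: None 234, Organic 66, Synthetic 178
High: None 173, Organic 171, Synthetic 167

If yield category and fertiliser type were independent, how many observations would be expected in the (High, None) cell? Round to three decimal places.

Row total (High) = 511; column total (None) = 458; grand total N = 1103.
Expected count = (row total × column total) / N = 511 × 458 / 1103 = 212.183.

212.183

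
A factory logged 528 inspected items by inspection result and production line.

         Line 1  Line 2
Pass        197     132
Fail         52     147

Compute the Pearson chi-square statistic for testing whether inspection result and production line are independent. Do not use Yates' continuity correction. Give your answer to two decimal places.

56.67

Row totals: 329, 199. Column totals: 249, 279. Grand total N = 528.
Expected counts (row total × column total / N):
  Pass, Line 1: 329×249/528 = 155.153
  Pass, Line 2: 329×279/528 = 173.847
  Fail, Line 1: 199×249/528 = 93.847
  Fail, Line 2: 199×279/528 = 105.153
Contributions (O − E)²/E:
  (197 − 155.153)²/155.153 = 11.2867
  (132 − 173.847)²/173.847 = 10.0731
  (52 − 93.847)²/93.847 = 18.6599
  (147 − 105.153)²/105.153 = 16.6536
χ² = 11.2867 + 10.0731 + 18.6599 + 16.6536 = 56.67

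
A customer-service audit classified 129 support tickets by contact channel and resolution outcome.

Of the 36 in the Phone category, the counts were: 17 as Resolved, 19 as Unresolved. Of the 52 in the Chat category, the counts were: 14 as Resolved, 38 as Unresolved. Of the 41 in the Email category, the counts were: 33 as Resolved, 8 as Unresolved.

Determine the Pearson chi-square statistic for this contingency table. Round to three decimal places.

Row totals: 36, 52, 41. Column totals: 64, 65. Grand total N = 129.
Expected counts (row total × column total / N):
  Phone, Resolved: 36×64/129 = 17.8605
  Phone, Unresolved: 36×65/129 = 18.1395
  Chat, Resolved: 52×64/129 = 25.7984
  Chat, Unresolved: 52×65/129 = 26.2016
  Email, Resolved: 41×64/129 = 20.3411
  Email, Unresolved: 41×65/129 = 20.6589
Contributions (O − E)²/E:
  (17 − 17.8605)²/17.8605 = 0.0415
  (19 − 18.1395)²/18.1395 = 0.0408
  (14 − 25.7984)²/25.7984 = 5.3958
  (38 − 26.2016)²/26.2016 = 5.3127
  (33 − 20.3411)²/20.3411 = 7.8780
  (8 − 20.6589)²/20.6589 = 7.7568
χ² = 0.0415 + 0.0408 + 5.3958 + 5.3127 + 7.8780 + 7.7568 = 26.426

26.426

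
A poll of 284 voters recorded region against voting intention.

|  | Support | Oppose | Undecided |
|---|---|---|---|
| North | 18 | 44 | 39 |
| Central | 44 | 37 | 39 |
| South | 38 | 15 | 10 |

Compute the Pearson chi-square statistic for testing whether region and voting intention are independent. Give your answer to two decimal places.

Row totals: 101, 120, 63. Column totals: 100, 96, 88. Grand total N = 284.
Expected counts (row total × column total / N):
  North, Support: 101×100/284 = 35.563
  North, Oppose: 101×96/284 = 34.141
  North, Undecided: 101×88/284 = 31.296
  Central, Support: 120×100/284 = 42.254
  Central, Oppose: 120×96/284 = 40.563
  Central, Undecided: 120×88/284 = 37.183
  South, Support: 63×100/284 = 22.183
  South, Oppose: 63×96/284 = 21.296
  South, Undecided: 63×88/284 = 19.521
Contributions (O − E)²/E:
  (18 − 35.563)²/35.563 = 8.6736
  (44 − 34.141)²/34.141 = 2.8470
  (39 − 31.296)²/31.296 = 1.8965
  (44 − 42.254)²/42.254 = 0.0721
  (37 − 40.563)²/40.563 = 0.3130
  (39 − 37.183)²/37.183 = 0.0888
  (38 − 22.183)²/22.183 = 11.2779
  (15 − 21.296)²/21.296 = 1.8614
  (10 − 19.521)²/19.521 = 4.6437
χ² = 8.6736 + 2.8470 + 1.8965 + 0.0721 + 0.3130 + 0.0888 + 11.2779 + 1.8614 + 4.6437 = 31.67

31.67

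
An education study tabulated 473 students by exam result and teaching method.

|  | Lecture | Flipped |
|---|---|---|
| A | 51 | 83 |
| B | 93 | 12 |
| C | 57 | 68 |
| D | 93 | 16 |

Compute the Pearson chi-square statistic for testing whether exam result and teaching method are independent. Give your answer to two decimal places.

103.66

Row totals: 134, 105, 125, 109. Column totals: 294, 179. Grand total N = 473.
Expected counts (row total × column total / N):
  A, Lecture: 134×294/473 = 83.290
  A, Flipped: 134×179/473 = 50.710
  B, Lecture: 105×294/473 = 65.264
  B, Flipped: 105×179/473 = 39.736
  C, Lecture: 125×294/473 = 77.696
  C, Flipped: 125×179/473 = 47.304
  D, Lecture: 109×294/473 = 67.751
  D, Flipped: 109×179/473 = 41.249
Contributions (O − E)²/E:
  (51 − 83.290)²/83.290 = 12.5182
  (83 − 50.710)²/50.710 = 20.5609
  (93 − 65.264)²/65.264 = 11.7873
  (12 − 39.736)²/39.736 = 19.3599
  (57 − 77.696)²/77.696 = 5.5128
  (68 − 47.304)²/47.304 = 9.0547
  (93 − 67.751)²/67.751 = 9.4096
  (16 − 41.249)²/41.249 = 15.4552
χ² = 12.5182 + 20.5609 + 11.7873 + 19.3599 + 5.5128 + 9.0547 + 9.4096 + 15.4552 = 103.66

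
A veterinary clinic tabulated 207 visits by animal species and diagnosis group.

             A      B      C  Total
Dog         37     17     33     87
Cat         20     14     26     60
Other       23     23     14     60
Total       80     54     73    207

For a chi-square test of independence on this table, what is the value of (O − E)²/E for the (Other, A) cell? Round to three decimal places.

Row total (Other) = 60; column total (A) = 80; N = 207.
Expected count E = 60 × 80 / 207 = 23.1884.
Contribution = (O − E)²/E = (23 − 23.1884)² / 23.1884 = 0.002.

0.002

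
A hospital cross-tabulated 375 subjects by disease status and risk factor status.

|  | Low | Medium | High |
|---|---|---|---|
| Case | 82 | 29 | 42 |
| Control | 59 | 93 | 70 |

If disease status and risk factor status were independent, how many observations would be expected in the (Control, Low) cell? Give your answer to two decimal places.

Row total (Control) = 222; column total (Low) = 141; grand total N = 375.
Expected count = (row total × column total) / N = 222 × 141 / 375 = 83.47.

83.47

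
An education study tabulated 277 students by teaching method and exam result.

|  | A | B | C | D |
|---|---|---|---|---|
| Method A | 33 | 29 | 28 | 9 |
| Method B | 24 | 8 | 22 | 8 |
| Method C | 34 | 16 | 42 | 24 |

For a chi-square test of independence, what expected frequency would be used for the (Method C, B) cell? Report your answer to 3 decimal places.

Row total (Method C) = 116; column total (B) = 53; grand total N = 277.
Expected count = (row total × column total) / N = 116 × 53 / 277 = 22.195.

22.195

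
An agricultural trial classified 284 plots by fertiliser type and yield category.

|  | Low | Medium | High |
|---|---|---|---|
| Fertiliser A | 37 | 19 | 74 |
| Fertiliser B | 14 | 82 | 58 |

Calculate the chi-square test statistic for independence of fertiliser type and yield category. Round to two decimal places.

49.94

Row totals: 130, 154. Column totals: 51, 101, 132. Grand total N = 284.
Expected counts (row total × column total / N):
  Fertiliser A, Low: 130×51/284 = 23.345
  Fertiliser A, Medium: 130×101/284 = 46.232
  Fertiliser A, High: 130×132/284 = 60.423
  Fertiliser B, Low: 154×51/284 = 27.655
  Fertiliser B, Medium: 154×101/284 = 54.768
  Fertiliser B, High: 154×132/284 = 71.577
Contributions (O − E)²/E:
  (37 − 23.345)²/23.345 = 7.9871
  (19 − 46.232)²/46.232 = 16.0404
  (74 − 60.423)²/60.423 = 3.0507
  (14 − 27.655)²/27.655 = 6.7423
  (82 − 54.768)²/54.768 = 13.5404
  (58 − 71.577)²/71.577 = 2.5753
χ² = 7.9871 + 16.0404 + 3.0507 + 6.7423 + 13.5404 + 2.5753 = 49.94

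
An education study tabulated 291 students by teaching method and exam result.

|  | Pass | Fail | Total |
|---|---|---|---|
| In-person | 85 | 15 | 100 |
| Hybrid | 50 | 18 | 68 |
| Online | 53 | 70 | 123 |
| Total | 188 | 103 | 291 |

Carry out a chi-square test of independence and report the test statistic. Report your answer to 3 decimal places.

Grand total N = 291.
Expected counts (row total × column total / N):
  In-person, Pass: 100×188/291 = 64.6048
  In-person, Fail: 100×103/291 = 35.3952
  Hybrid, Pass: 68×188/291 = 43.9313
  Hybrid, Fail: 68×103/291 = 24.0687
  Online, Pass: 123×188/291 = 79.4639
  Online, Fail: 123×103/291 = 43.5361
Contributions (O − E)²/E:
  (85 − 64.6048)²/64.6048 = 6.4386
  (15 − 35.3952)²/35.3952 = 11.7520
  (50 − 43.9313)²/43.9313 = 0.8383
  (18 − 24.0687)²/24.0687 = 1.5302
  (53 − 79.4639)²/79.4639 = 8.8133
  (70 − 43.5361)²/43.5361 = 16.0864
χ² = 6.4386 + 11.7520 + 0.8383 + 1.5302 + 8.8133 + 16.0864 = 45.459

45.459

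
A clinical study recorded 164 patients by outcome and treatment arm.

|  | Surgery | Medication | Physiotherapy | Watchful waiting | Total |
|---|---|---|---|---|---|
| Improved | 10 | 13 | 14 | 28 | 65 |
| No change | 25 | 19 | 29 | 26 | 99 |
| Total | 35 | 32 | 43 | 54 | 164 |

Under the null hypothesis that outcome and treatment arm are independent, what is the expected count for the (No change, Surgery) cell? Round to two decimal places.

21.13

Row total (No change) = 99; column total (Surgery) = 35; grand total N = 164.
Expected count = (row total × column total) / N = 99 × 35 / 164 = 21.13.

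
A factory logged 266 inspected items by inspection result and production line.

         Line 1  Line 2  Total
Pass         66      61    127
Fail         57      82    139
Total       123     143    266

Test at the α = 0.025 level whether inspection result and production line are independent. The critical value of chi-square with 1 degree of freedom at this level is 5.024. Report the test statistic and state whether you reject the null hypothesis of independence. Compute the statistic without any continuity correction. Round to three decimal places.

Grand total N = 266.
Expected counts (row total × column total / N):
  Pass, Line 1: 127×123/266 = 58.7256
  Pass, Line 2: 127×143/266 = 68.2744
  Fail, Line 1: 139×123/266 = 64.2744
  Fail, Line 2: 139×143/266 = 74.7256
Contributions (O − E)²/E:
  (66 − 58.7256)²/58.7256 = 0.9011
  (61 − 68.2744)²/68.2744 = 0.7751
  (57 − 64.2744)²/64.2744 = 0.8233
  (82 − 74.7256)²/74.7256 = 0.7081
χ² = 0.9011 + 0.7751 + 0.8233 + 0.7081 = 3.208
df = (2−1)(2−1) = 1. Since 3.208 < 5.024, fail to reject the null hypothesis of independence at α = 0.025.

3.208; fail to reject H₀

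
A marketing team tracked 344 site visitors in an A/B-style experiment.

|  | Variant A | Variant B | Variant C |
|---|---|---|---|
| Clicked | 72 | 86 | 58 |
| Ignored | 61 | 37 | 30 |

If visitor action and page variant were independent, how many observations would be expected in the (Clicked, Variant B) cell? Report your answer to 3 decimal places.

Row total (Clicked) = 216; column total (Variant B) = 123; grand total N = 344.
Expected count = (row total × column total) / N = 216 × 123 / 344 = 77.233.

77.233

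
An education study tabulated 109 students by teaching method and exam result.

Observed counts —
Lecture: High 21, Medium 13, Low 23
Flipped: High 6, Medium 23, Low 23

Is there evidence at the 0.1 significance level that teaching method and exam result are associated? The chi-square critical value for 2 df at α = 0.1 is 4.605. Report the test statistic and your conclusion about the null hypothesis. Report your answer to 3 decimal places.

Row totals: 57, 52. Column totals: 27, 36, 46. Grand total N = 109.
Expected counts (row total × column total / N):
  Lecture, High: 57×27/109 = 14.1193
  Lecture, Medium: 57×36/109 = 18.8257
  Lecture, Low: 57×46/109 = 24.0550
  Flipped, High: 52×27/109 = 12.8807
  Flipped, Medium: 52×36/109 = 17.1743
  Flipped, Low: 52×46/109 = 21.9450
Contributions (O − E)²/E:
  (21 − 14.1193)²/14.1193 = 3.3531
  (13 − 18.8257)²/18.8257 = 1.8028
  (23 − 24.0550)²/24.0550 = 0.0463
  (6 − 12.8807)²/12.8807 = 3.6756
  (23 − 17.1743)²/17.1743 = 1.9761
  (23 − 21.9450)²/21.9450 = 0.0507
χ² = 3.3531 + 1.8028 + 0.0463 + 3.6756 + 1.9761 + 0.0507 = 10.905
df = (2−1)(3−1) = 2. Since 10.905 > 4.605, reject the null hypothesis of independence at α = 0.1.

10.905; reject H₀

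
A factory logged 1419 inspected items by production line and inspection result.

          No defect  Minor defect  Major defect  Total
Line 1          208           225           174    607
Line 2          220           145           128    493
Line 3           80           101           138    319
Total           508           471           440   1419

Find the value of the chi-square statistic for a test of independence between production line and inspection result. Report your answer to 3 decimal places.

Grand total N = 1419.
Expected counts (row total × column total / N):
  Line 1, No defect: 607×508/1419 = 217.3051
  Line 1, Minor defect: 607×471/1419 = 201.4778
  Line 1, Major defect: 607×440/1419 = 188.2171
  Line 2, No defect: 493×508/1419 = 176.4933
  Line 2, Minor defect: 493×471/1419 = 163.6385
  Line 2, Major defect: 493×440/1419 = 152.8682
  Line 3, No defect: 319×508/1419 = 114.2016
  Line 3, Minor defect: 319×471/1419 = 105.8837
  Line 3, Major defect: 319×440/1419 = 98.9147
Contributions (O − E)²/E:
  (208 − 217.3051)²/217.3051 = 0.3984
  (225 − 201.4778)²/201.4778 = 2.7462
  (174 − 188.2171)²/188.2171 = 1.0739
  (220 − 176.4933)²/176.4933 = 10.7247
  (145 − 163.6385)²/163.6385 = 2.1229
  (128 − 152.8682)²/152.8682 = 4.0455
  (80 − 114.2016)²/114.2016 = 10.2428
  (101 − 105.8837)²/105.8837 = 0.2253
  (138 − 98.9147)²/98.9147 = 15.4442
χ² = 0.3984 + 2.7462 + 1.0739 + 10.7247 + 2.1229 + 4.0455 + 10.2428 + 0.2253 + 15.4442 = 47.024

47.024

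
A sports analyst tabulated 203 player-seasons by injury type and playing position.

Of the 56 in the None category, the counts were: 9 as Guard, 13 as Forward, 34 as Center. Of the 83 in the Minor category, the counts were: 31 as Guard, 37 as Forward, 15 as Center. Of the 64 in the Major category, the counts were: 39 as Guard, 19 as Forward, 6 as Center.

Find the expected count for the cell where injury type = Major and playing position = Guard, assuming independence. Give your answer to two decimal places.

24.91

Row total (Major) = 64; column total (Guard) = 79; grand total N = 203.
Expected count = (row total × column total) / N = 64 × 79 / 203 = 24.91.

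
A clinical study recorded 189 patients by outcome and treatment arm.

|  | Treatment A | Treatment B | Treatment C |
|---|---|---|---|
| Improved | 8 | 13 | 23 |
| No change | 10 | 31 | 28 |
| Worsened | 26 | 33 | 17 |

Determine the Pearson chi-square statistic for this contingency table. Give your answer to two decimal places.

16.03

Row totals: 44, 69, 76. Column totals: 44, 77, 68. Grand total N = 189.
Expected counts (row total × column total / N):
  Improved, Treatment A: 44×44/189 = 10.243
  Improved, Treatment B: 44×77/189 = 17.926
  Improved, Treatment C: 44×68/189 = 15.831
  No change, Treatment A: 69×44/189 = 16.063
  No change, Treatment B: 69×77/189 = 28.111
  No change, Treatment C: 69×68/189 = 24.825
  Worsened, Treatment A: 76×44/189 = 17.693
  Worsened, Treatment B: 76×77/189 = 30.963
  Worsened, Treatment C: 76×68/189 = 27.344
Contributions (O − E)²/E:
  (8 − 10.243)²/10.243 = 0.4912
  (13 − 17.926)²/17.926 = 1.3536
  (23 − 15.831)²/15.831 = 3.2465
  (10 − 16.063)²/16.063 = 2.2885
  (31 − 28.111)²/28.111 = 0.2969
  (28 − 24.825)²/24.825 = 0.4061
  (26 − 17.693)²/17.693 = 3.9002
  (33 − 30.963)²/30.963 = 0.1340
  (17 − 27.344)²/27.344 = 3.9130
χ² = 0.4912 + 1.3536 + 3.2465 + 2.2885 + 0.2969 + 0.4061 + 3.9002 + 0.1340 + 3.9130 = 16.03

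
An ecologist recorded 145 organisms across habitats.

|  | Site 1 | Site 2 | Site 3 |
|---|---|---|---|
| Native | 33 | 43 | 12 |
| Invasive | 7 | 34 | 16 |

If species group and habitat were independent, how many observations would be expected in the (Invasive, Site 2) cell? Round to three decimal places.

Row total (Invasive) = 57; column total (Site 2) = 77; grand total N = 145.
Expected count = (row total × column total) / N = 57 × 77 / 145 = 30.269.

30.269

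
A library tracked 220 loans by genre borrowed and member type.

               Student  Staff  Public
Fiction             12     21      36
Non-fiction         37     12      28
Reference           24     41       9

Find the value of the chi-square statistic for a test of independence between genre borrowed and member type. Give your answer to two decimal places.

Row totals: 69, 77, 74. Column totals: 73, 74, 73. Grand total N = 220.
Expected counts (row total × column total / N):
  Fiction, Student: 69×73/220 = 22.895
  Fiction, Staff: 69×74/220 = 23.209
  Fiction, Public: 69×73/220 = 22.895
  Non-fiction, Student: 77×73/220 = 25.550
  Non-fiction, Staff: 77×74/220 = 25.900
  Non-fiction, Public: 77×73/220 = 25.550
  Reference, Student: 74×73/220 = 24.555
  Reference, Staff: 74×74/220 = 24.891
  Reference, Public: 74×73/220 = 24.555
Contributions (O − E)²/E:
  (12 − 22.895)²/22.895 = 5.1846
  (21 − 23.209)²/23.209 = 0.2102
  (36 − 22.895)²/22.895 = 7.5012
  (37 − 25.550)²/25.550 = 5.1312
  (12 − 25.900)²/25.900 = 7.4598
  (28 − 25.550)²/25.550 = 0.2349
  (24 − 24.555)²/24.555 = 0.0125
  (41 − 24.891)²/24.891 = 10.4255
  (9 − 24.555)²/24.555 = 9.8537
χ² = 5.1846 + 0.2102 + 7.5012 + 5.1312 + 7.4598 + 0.2349 + 0.0125 + 10.4255 + 9.8537 = 46.01

46.01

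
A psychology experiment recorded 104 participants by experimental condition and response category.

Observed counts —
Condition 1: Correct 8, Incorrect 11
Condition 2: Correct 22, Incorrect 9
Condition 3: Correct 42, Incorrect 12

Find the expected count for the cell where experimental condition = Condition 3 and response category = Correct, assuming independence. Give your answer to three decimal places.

Row total (Condition 3) = 54; column total (Correct) = 72; grand total N = 104.
Expected count = (row total × column total) / N = 54 × 72 / 104 = 37.385.

37.385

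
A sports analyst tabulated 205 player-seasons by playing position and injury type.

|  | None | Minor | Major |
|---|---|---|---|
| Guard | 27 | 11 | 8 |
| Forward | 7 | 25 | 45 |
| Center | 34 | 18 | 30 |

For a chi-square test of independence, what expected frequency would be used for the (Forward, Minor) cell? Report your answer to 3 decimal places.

20.283

Row total (Forward) = 77; column total (Minor) = 54; grand total N = 205.
Expected count = (row total × column total) / N = 77 × 54 / 205 = 20.283.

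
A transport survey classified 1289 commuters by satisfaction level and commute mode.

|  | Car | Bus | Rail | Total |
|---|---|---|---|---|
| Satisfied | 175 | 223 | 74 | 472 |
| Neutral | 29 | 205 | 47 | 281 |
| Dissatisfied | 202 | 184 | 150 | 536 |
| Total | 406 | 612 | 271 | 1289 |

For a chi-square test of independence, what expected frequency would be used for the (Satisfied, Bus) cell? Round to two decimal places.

224.10

Row total (Satisfied) = 472; column total (Bus) = 612; grand total N = 1289.
Expected count = (row total × column total) / N = 472 × 612 / 1289 = 224.10.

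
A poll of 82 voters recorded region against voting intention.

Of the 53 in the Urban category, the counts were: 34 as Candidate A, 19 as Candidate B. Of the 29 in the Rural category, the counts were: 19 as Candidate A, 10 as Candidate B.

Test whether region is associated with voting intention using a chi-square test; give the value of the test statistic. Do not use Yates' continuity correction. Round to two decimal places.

0.02

Row totals: 53, 29. Column totals: 53, 29. Grand total N = 82.
Expected counts (row total × column total / N):
  Urban, Candidate A: 53×53/82 = 34.256
  Urban, Candidate B: 53×29/82 = 18.744
  Rural, Candidate A: 29×53/82 = 18.744
  Rural, Candidate B: 29×29/82 = 10.256
Contributions (O − E)²/E:
  (34 − 34.256)²/34.256 = 0.0019
  (19 − 18.744)²/18.744 = 0.0035
  (19 − 18.744)²/18.744 = 0.0035
  (10 − 10.256)²/10.256 = 0.0064
χ² = 0.0019 + 0.0035 + 0.0035 + 0.0064 = 0.02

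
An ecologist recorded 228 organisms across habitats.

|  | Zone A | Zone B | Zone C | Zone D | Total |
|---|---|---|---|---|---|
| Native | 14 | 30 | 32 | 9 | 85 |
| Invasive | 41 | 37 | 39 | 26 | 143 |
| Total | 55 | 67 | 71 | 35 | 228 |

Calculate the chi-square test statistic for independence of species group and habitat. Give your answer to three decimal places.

8.745

Grand total N = 228.
Expected counts (row total × column total / N):
  Native, Zone A: 85×55/228 = 20.5044
  Native, Zone B: 85×67/228 = 24.9781
  Native, Zone C: 85×71/228 = 26.4693
  Native, Zone D: 85×35/228 = 13.0482
  Invasive, Zone A: 143×55/228 = 34.4956
  Invasive, Zone B: 143×67/228 = 42.0219
  Invasive, Zone C: 143×71/228 = 44.5307
  Invasive, Zone D: 143×35/228 = 21.9518
Contributions (O − E)²/E:
  (14 − 20.5044)²/20.5044 = 2.0633
  (30 − 24.9781)²/24.9781 = 1.0097
  (32 − 26.4693)²/26.4693 = 1.1556
  (9 − 13.0482)²/13.0482 = 1.2560
  (41 − 34.4956)²/34.4956 = 1.2265
  (37 − 42.0219)²/42.0219 = 0.6002
  (39 − 44.5307)²/44.5307 = 0.6869
  (26 − 21.9518)²/21.9518 = 0.7465
χ² = 2.0633 + 1.0097 + 1.1556 + 1.2560 + 1.2265 + 0.6002 + 0.6869 + 0.7465 = 8.745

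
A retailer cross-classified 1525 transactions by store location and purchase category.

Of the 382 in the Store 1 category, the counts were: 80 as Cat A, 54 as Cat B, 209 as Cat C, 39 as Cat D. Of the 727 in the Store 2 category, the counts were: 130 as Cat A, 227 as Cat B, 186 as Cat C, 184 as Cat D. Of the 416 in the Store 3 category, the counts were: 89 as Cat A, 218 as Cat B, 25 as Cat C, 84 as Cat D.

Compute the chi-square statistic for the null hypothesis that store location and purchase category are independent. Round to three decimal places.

Row totals: 382, 727, 416. Column totals: 299, 499, 420, 307. Grand total N = 1525.
Expected counts (row total × column total / N):
  Store 1, Cat A: 382×299/1525 = 74.8970
  Store 1, Cat B: 382×499/1525 = 124.9954
  Store 1, Cat C: 382×420/1525 = 105.2066
  Store 1, Cat D: 382×307/1525 = 76.9010
  Store 2, Cat A: 727×299/1525 = 142.5397
  Store 2, Cat B: 727×499/1525 = 237.8839
  Store 2, Cat C: 727×420/1525 = 200.2230
  Store 2, Cat D: 727×307/1525 = 146.3534
  Store 3, Cat A: 416×299/1525 = 81.5633
  Store 3, Cat B: 416×499/1525 = 136.1207
  Store 3, Cat C: 416×420/1525 = 114.5705
  Store 3, Cat D: 416×307/1525 = 83.7456
Contributions (O − E)²/E:
  (80 − 74.8970)²/74.8970 = 0.3477
  (54 − 124.9954)²/124.9954 = 40.3243
  (209 − 105.2066)²/105.2066 = 102.3992
  (39 − 76.9010)²/76.9010 = 18.6797
  (130 − 142.5397)²/142.5397 = 1.1032
  (227 − 237.8839)²/237.8839 = 0.4980
  (186 − 200.2230)²/200.2230 = 1.0103
  (184 − 146.3534)²/146.3534 = 9.6839
  (89 − 81.5633)²/81.5633 = 0.6781
  (218 − 136.1207)²/136.1207 = 49.2520
  (25 − 114.5705)²/114.5705 = 70.0257
  (84 − 83.7456)²/83.7456 = 0.0008
χ² = 0.3477 + 40.3243 + 102.3992 + 18.6797 + 1.1032 + 0.4980 + 1.0103 + 9.6839 + 0.6781 + 49.2520 + 70.0257 + 0.0008 = 294.003

294.003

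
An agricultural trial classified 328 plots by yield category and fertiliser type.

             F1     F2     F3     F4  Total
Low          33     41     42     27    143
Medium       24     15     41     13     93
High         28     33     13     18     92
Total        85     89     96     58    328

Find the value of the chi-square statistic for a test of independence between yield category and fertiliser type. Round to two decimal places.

23.24

Grand total N = 328.
Expected counts (row total × column total / N):
  Low, F1: 143×85/328 = 37.058
  Low, F2: 143×89/328 = 38.802
  Low, F3: 143×96/328 = 41.854
  Low, F4: 143×58/328 = 25.287
  Medium, F1: 93×85/328 = 24.101
  Medium, F2: 93×89/328 = 25.235
  Medium, F3: 93×96/328 = 27.220
  Medium, F4: 93×58/328 = 16.445
  High, F1: 92×85/328 = 23.841
  High, F2: 92×89/328 = 24.963
  High, F3: 92×96/328 = 26.927
  High, F4: 92×58/328 = 16.268
Contributions (O − E)²/E:
  (33 − 37.058)²/37.058 = 0.4444
  (41 − 38.802)²/38.802 = 0.1245
  (42 − 41.854)²/41.854 = 0.0005
  (27 − 25.287)²/25.287 = 0.1160
  (24 − 24.101)²/24.101 = 0.0004
  (15 − 25.235)²/25.235 = 4.1512
  (41 − 27.220)²/27.220 = 6.9761
  (13 − 16.445)²/16.445 = 0.7217
  (28 − 23.841)²/23.841 = 0.7255
  (33 − 24.963)²/24.963 = 2.5876
  (13 − 26.927)²/26.927 = 7.2032
  (18 − 16.268)²/16.268 = 0.1844
χ² = 0.4444 + 0.1245 + 0.0005 + 0.1160 + 0.0004 + 4.1512 + 6.9761 + 0.7217 + 0.7255 + 2.5876 + 7.2032 + 0.1844 = 23.24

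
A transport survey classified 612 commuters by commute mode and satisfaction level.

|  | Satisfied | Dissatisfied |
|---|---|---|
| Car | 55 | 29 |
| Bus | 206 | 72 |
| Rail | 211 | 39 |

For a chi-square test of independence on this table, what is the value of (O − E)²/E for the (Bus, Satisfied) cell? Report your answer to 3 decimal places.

0.330

Row total (Bus) = 278; column total (Satisfied) = 472; N = 612.
Expected count E = 278 × 472 / 612 = 214.4052.
Contribution = (O − E)²/E = (206 − 214.4052)² / 214.4052 = 0.330.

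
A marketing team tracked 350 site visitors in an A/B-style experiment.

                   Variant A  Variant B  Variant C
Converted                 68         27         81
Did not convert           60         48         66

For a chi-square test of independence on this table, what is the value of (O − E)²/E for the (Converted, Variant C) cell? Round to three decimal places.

0.678

Row total (Converted) = 176; column total (Variant C) = 147; N = 350.
Expected count E = 176 × 147 / 350 = 73.9200.
Contribution = (O − E)²/E = (81 − 73.9200)² / 73.9200 = 0.678.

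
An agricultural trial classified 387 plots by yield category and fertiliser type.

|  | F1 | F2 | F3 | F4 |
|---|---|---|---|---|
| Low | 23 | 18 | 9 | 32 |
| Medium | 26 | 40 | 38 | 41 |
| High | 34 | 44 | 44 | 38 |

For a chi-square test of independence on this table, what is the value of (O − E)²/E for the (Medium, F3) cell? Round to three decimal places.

Row total (Medium) = 145; column total (F3) = 91; N = 387.
Expected count E = 145 × 91 / 387 = 34.0956.
Contribution = (O − E)²/E = (38 − 34.0956)² / 34.0956 = 0.447.

0.447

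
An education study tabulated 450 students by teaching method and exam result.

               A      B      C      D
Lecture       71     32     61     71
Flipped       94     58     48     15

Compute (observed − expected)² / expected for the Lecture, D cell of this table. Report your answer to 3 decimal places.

Row total (Lecture) = 235; column total (D) = 86; N = 450.
Expected count E = 235 × 86 / 450 = 44.9111.
Contribution = (O − E)²/E = (71 − 44.9111)² / 44.9111 = 15.155.

15.155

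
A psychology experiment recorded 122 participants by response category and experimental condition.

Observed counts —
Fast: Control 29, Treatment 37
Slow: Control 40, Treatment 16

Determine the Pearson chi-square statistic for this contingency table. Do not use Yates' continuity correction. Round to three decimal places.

9.317

Row totals: 66, 56. Column totals: 69, 53. Grand total N = 122.
Expected counts (row total × column total / N):
  Fast, Control: 66×69/122 = 37.3279
  Fast, Treatment: 66×53/122 = 28.6721
  Slow, Control: 56×69/122 = 31.6721
  Slow, Treatment: 56×53/122 = 24.3279
Contributions (O − E)²/E:
  (29 − 37.3279)²/37.3279 = 1.8580
  (37 − 28.6721)²/28.6721 = 2.4189
  (40 − 31.6721)²/31.6721 = 2.1897
  (16 − 24.3279)²/24.3279 = 2.8508
χ² = 1.8580 + 2.4189 + 2.1897 + 2.8508 = 9.317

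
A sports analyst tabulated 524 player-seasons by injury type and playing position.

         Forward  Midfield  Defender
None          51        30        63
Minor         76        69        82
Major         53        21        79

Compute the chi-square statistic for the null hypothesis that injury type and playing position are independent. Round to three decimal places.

Row totals: 144, 227, 153. Column totals: 180, 120, 224. Grand total N = 524.
Expected counts (row total × column total / N):
  None, Forward: 144×180/524 = 49.4656
  None, Midfield: 144×120/524 = 32.9771
  None, Defender: 144×224/524 = 61.5573
  Minor, Forward: 227×180/524 = 77.9771
  Minor, Midfield: 227×120/524 = 51.9847
  Minor, Defender: 227×224/524 = 97.0382
  Major, Forward: 153×180/524 = 52.5573
  Major, Midfield: 153×120/524 = 35.0382
  Major, Defender: 153×224/524 = 65.4046
Contributions (O − E)²/E:
  (51 − 49.4656)²/49.4656 = 0.0476
  (30 − 32.9771)²/32.9771 = 0.2688
  (63 − 61.5573)²/61.5573 = 0.0338
  (76 − 77.9771)²/77.9771 = 0.0501
  (69 − 51.9847)²/51.9847 = 5.5693
  (82 − 97.0382)²/97.0382 = 2.3305
  (53 − 52.5573)²/52.5573 = 0.0037
  (21 − 35.0382)²/35.0382 = 5.6245
  (79 − 65.4046)²/65.4046 = 2.8260
χ² = 0.0476 + 0.2688 + 0.0338 + 0.0501 + 5.5693 + 2.3305 + 0.0037 + 5.6245 + 2.8260 = 16.754

16.754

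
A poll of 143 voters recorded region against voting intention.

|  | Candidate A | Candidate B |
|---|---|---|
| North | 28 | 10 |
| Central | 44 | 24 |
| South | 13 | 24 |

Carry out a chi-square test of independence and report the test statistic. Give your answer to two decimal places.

Row totals: 38, 68, 37. Column totals: 85, 58. Grand total N = 143.
Expected counts (row total × column total / N):
  North, Candidate A: 38×85/143 = 22.587
  North, Candidate B: 38×58/143 = 15.413
  Central, Candidate A: 68×85/143 = 40.420
  Central, Candidate B: 68×58/143 = 27.580
  South, Candidate A: 37×85/143 = 21.993
  South, Candidate B: 37×58/143 = 15.007
Contributions (O − E)²/E:
  (28 − 22.587)²/22.587 = 1.2972
  (10 − 15.413)²/15.413 = 1.9010
  (44 − 40.420)²/40.420 = 0.3171
  (24 − 27.580)²/27.580 = 0.4647
  (13 − 21.993)²/21.993 = 3.6773
  (24 − 15.007)²/15.007 = 5.3891
χ² = 1.2972 + 1.9010 + 0.3171 + 0.4647 + 3.6773 + 5.3891 = 13.05

13.05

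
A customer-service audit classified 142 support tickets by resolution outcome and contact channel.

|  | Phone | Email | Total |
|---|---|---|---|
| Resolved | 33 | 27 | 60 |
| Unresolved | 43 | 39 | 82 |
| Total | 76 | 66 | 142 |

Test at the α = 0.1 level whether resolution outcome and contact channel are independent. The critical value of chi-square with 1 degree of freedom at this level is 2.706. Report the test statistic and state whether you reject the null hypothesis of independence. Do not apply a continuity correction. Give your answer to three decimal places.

Grand total N = 142.
Expected counts (row total × column total / N):
  Resolved, Phone: 60×76/142 = 32.1127
  Resolved, Email: 60×66/142 = 27.8873
  Unresolved, Phone: 82×76/142 = 43.8873
  Unresolved, Email: 82×66/142 = 38.1127
Contributions (O − E)²/E:
  (33 − 32.1127)²/32.1127 = 0.0245
  (27 − 27.8873)²/27.8873 = 0.0282
  (43 − 43.8873)²/43.8873 = 0.0179
  (39 − 38.1127)²/38.1127 = 0.0207
χ² = 0.0245 + 0.0282 + 0.0179 + 0.0207 = 0.091
df = (2−1)(2−1) = 1. Since 0.091 < 2.706, fail to reject the null hypothesis of independence at α = 0.1.

0.091; fail to reject H₀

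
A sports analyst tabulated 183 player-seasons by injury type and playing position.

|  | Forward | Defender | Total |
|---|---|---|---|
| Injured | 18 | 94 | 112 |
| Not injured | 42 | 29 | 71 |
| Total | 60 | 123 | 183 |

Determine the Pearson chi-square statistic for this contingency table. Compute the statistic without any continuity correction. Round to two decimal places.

36.60

Grand total N = 183.
Expected counts (row total × column total / N):
  Injured, Forward: 112×60/183 = 36.721
  Injured, Defender: 112×123/183 = 75.279
  Not injured, Forward: 71×60/183 = 23.279
  Not injured, Defender: 71×123/183 = 47.721
Contributions (O − E)²/E:
  (18 − 36.721)²/36.721 = 9.5443
  (94 − 75.279)²/75.279 = 4.6557
  (42 − 23.279)²/23.279 = 15.0555
  (29 − 47.721)²/47.721 = 7.3443
χ² = 9.5443 + 4.6557 + 15.0555 + 7.3443 = 36.60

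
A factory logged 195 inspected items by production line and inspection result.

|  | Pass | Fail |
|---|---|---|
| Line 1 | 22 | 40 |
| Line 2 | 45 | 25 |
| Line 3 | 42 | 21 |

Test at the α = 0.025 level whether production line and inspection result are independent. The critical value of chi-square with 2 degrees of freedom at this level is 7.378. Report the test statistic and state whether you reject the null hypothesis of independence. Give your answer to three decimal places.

Row totals: 62, 70, 63. Column totals: 109, 86. Grand total N = 195.
Expected counts (row total × column total / N):
  Line 1, Pass: 62×109/195 = 34.6564
  Line 1, Fail: 62×86/195 = 27.3436
  Line 2, Pass: 70×109/195 = 39.1282
  Line 2, Fail: 70×86/195 = 30.8718
  Line 3, Pass: 63×109/195 = 35.2154
  Line 3, Fail: 63×86/195 = 27.7846
Contributions (O − E)²/E:
  (22 − 34.6564)²/34.6564 = 4.6221
  (40 − 27.3436)²/27.3436 = 5.8582
  (45 − 39.1282)²/39.1282 = 0.8812
  (25 − 30.8718)²/30.8718 = 1.1168
  (42 − 35.2154)²/35.2154 = 1.3071
  (21 − 27.7846)²/27.7846 = 1.6567
χ² = 4.6221 + 5.8582 + 0.8812 + 1.1168 + 1.3071 + 1.6567 = 15.442
df = (3−1)(2−1) = 2. Since 15.442 > 7.378, reject the null hypothesis of independence at α = 0.025.

15.442; reject H₀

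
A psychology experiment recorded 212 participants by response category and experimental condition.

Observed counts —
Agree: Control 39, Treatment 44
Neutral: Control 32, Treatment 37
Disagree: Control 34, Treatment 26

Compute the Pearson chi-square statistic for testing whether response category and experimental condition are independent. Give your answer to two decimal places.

Row totals: 83, 69, 60. Column totals: 105, 107. Grand total N = 212.
Expected counts (row total × column total / N):
  Agree, Control: 83×105/212 = 41.108
  Agree, Treatment: 83×107/212 = 41.892
  Neutral, Control: 69×105/212 = 34.175
  Neutral, Treatment: 69×107/212 = 34.825
  Disagree, Control: 60×105/212 = 29.717
  Disagree, Treatment: 60×107/212 = 30.283
Contributions (O − E)²/E:
  (39 − 41.108)²/41.108 = 0.1081
  (44 − 41.892)²/41.892 = 0.1061
  (32 − 34.175)²/34.175 = 0.1384
  (37 − 34.825)²/34.825 = 0.1358
  (34 − 29.717)²/29.717 = 0.6173
  (26 − 30.283)²/30.283 = 0.6058
χ² = 0.1081 + 0.1061 + 0.1384 + 0.1358 + 0.6173 + 0.6058 = 1.71

1.71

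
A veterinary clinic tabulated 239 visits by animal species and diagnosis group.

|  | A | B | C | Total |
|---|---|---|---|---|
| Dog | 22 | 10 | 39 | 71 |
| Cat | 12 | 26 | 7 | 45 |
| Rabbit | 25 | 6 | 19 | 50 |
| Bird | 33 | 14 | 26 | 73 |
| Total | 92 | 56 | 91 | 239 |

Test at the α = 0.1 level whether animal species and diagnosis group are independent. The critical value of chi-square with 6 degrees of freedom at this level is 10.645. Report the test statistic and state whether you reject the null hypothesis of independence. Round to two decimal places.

45.31; reject H₀

Grand total N = 239.
Expected counts (row total × column total / N):
  Dog, A: 71×92/239 = 27.331
  Dog, B: 71×56/239 = 16.636
  Dog, C: 71×91/239 = 27.033
  Cat, A: 45×92/239 = 17.322
  Cat, B: 45×56/239 = 10.544
  Cat, C: 45×91/239 = 17.134
  Rabbit, A: 50×92/239 = 19.247
  Rabbit, B: 50×56/239 = 11.715
  Rabbit, C: 50×91/239 = 19.038
  Bird, A: 73×92/239 = 28.100
  Bird, B: 73×56/239 = 17.105
  Bird, C: 73×91/239 = 27.795
Contributions (O − E)²/E:
  (22 − 27.331)²/27.331 = 1.0398
  (10 − 16.636)²/16.636 = 2.6471
  (39 − 27.033)²/27.033 = 5.2976
  (12 − 17.322)²/17.322 = 1.6351
  (26 − 10.544)²/10.544 = 22.6563
  (7 − 17.134)²/17.134 = 5.9938
  (25 − 19.247)²/19.247 = 1.7196
  (6 − 11.715)²/11.715 = 2.7880
  (19 − 19.038)²/19.038 = 0.0001
  (33 − 28.100)²/28.100 = 0.8544
  (14 − 17.105)²/17.105 = 0.5636
  (26 − 27.795)²/27.795 = 0.1159
χ² = 1.0398 + 2.6471 + 5.2976 + 1.6351 + 22.6563 + 5.9938 + 1.7196 + 2.7880 + 0.0001 + 0.8544 + 0.5636 + 0.1159 = 45.31
df = (4−1)(3−1) = 6. Since 45.31 > 10.645, reject the null hypothesis of independence at α = 0.1.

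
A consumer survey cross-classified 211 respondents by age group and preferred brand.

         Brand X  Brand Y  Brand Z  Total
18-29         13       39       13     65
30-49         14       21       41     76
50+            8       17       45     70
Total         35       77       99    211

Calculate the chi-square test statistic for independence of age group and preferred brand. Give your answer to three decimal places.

Grand total N = 211.
Expected counts (row total × column total / N):
  18-29, Brand X: 65×35/211 = 10.7820
  18-29, Brand Y: 65×77/211 = 23.7204
  18-29, Brand Z: 65×99/211 = 30.4976
  30-49, Brand X: 76×35/211 = 12.6066
  30-49, Brand Y: 76×77/211 = 27.7346
  30-49, Brand Z: 76×99/211 = 35.6588
  50+, Brand X: 70×35/211 = 11.6114
  50+, Brand Y: 70×77/211 = 25.5450
  50+, Brand Z: 70×99/211 = 32.8436
Contributions (O − E)²/E:
  (13 − 10.7820)²/10.7820 = 0.4563
  (39 − 23.7204)²/23.7204 = 9.8424
  (13 − 30.4976)²/30.4976 = 10.0390
  (14 − 12.6066)²/12.6066 = 0.1540
  (21 − 27.7346)²/27.7346 = 1.6353
  (41 − 35.6588)²/35.6588 = 0.8000
  (8 − 11.6114)²/11.6114 = 1.1232
  (17 − 25.5450)²/25.5450 = 2.8584
  (45 − 32.8436)²/32.8436 = 4.4994
χ² = 0.4563 + 9.8424 + 10.0390 + 0.1540 + 1.6353 + 0.8000 + 1.1232 + 2.8584 + 4.4994 = 31.408

31.408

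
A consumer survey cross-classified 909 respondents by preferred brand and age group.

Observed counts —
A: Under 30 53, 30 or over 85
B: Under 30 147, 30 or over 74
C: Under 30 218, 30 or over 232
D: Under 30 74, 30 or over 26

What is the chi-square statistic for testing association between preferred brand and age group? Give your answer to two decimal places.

49.16

Row totals: 138, 221, 450, 100. Column totals: 492, 417. Grand total N = 909.
Expected counts (row total × column total / N):
  A, Under 30: 138×492/909 = 74.693
  A, 30 or over: 138×417/909 = 63.307
  B, Under 30: 221×492/909 = 119.617
  B, 30 or over: 221×417/909 = 101.383
  C, Under 30: 450×492/909 = 243.564
  C, 30 or over: 450×417/909 = 206.436
  D, Under 30: 100×492/909 = 54.125
  D, 30 or over: 100×417/909 = 45.875
Contributions (O − E)²/E:
  (53 − 74.693)²/74.693 = 6.3003
  (85 − 63.307)²/63.307 = 7.4334
  (147 − 119.617)²/119.617 = 6.2686
  (74 − 101.383)²/101.383 = 7.3960
  (218 − 243.564)²/243.564 = 2.6831
  (232 − 206.436)²/206.436 = 3.1657
  (74 − 54.125)²/54.125 = 7.2982
  (26 − 45.875)²/45.875 = 8.6107
χ² = 6.3003 + 7.4334 + 6.2686 + 7.3960 + 2.6831 + 3.1657 + 7.2982 + 8.6107 = 49.16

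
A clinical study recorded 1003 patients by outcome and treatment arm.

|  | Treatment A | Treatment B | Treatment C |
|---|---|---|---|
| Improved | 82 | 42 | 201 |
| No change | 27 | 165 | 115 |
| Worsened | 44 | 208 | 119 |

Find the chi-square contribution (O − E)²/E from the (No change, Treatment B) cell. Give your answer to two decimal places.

Row total (No change) = 307; column total (Treatment B) = 415; N = 1003.
Expected count E = 307 × 415 / 1003 = 127.024.
Contribution = (O − E)²/E = (165 − 127.024)² / 127.024 = 11.35.

11.35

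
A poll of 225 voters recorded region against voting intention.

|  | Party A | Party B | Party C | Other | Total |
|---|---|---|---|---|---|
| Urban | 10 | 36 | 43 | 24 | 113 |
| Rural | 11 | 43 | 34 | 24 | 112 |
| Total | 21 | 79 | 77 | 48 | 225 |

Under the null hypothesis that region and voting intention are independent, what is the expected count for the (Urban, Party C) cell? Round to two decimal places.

38.67

Row total (Urban) = 113; column total (Party C) = 77; grand total N = 225.
Expected count = (row total × column total) / N = 113 × 77 / 225 = 38.67.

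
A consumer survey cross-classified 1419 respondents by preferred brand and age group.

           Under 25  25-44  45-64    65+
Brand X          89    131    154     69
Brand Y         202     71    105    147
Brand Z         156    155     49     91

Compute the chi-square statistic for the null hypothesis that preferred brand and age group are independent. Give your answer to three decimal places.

152.378

Row totals: 443, 525, 451. Column totals: 447, 357, 308, 307. Grand total N = 1419.
Expected counts (row total × column total / N):
  Brand X, Under 25: 443×447/1419 = 139.5497
  Brand X, 25-44: 443×357/1419 = 111.4524
  Brand X, 45-64: 443×308/1419 = 96.1550
  Brand X, 65+: 443×307/1419 = 95.8428
  Brand Y, Under 25: 525×447/1419 = 165.3805
  Brand Y, 25-44: 525×357/1419 = 132.0825
  Brand Y, 45-64: 525×308/1419 = 113.9535
  Brand Y, 65+: 525×307/1419 = 113.5835
  Brand Z, Under 25: 451×447/1419 = 142.0698
  Brand Z, 25-44: 451×357/1419 = 113.4651
  Brand Z, 45-64: 451×308/1419 = 97.8915
  Brand Z, 65+: 451×307/1419 = 97.5736
Contributions (O − E)²/E:
  (89 − 139.5497)²/139.5497 = 18.3108
  (131 − 111.4524)²/111.4524 = 3.4284
  (154 − 96.1550)²/96.1550 = 34.7984
  (69 − 95.8428)²/95.8428 = 7.5179
  (202 − 165.3805)²/165.3805 = 8.1085
  (71 − 132.0825)²/132.0825 = 28.2480
  (105 − 113.9535)²/113.9535 = 0.7035
  (147 − 113.5835)²/113.5835 = 9.8312
  (156 − 142.0698)²/142.0698 = 1.3659
  (155 − 113.4651)²/113.4651 = 15.2042
  (49 − 97.8915)²/97.8915 = 24.4187
  (91 − 97.5736)²/97.5736 = 0.4429
χ² = 18.3108 + 3.4284 + 34.7984 + 7.5179 + 8.1085 + 28.2480 + 0.7035 + 9.8312 + 1.3659 + 15.2042 + 24.4187 + 0.4429 = 152.378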